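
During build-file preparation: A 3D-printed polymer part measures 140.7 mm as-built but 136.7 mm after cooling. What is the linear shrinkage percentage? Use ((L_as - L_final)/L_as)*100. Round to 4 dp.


Shrinkage = ((140.7-136.7)/140.7)*100 = 2.8429 %


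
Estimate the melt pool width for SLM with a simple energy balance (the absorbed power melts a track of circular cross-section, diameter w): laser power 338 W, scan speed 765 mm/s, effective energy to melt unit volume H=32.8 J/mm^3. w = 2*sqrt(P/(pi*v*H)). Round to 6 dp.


w = 2*sqrt(338/(pi*765*32.8)) = 0.130962 mm


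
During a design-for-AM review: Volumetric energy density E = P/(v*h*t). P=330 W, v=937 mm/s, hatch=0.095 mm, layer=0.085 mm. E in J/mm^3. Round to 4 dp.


E = 330 / (937*0.095*0.085) = 43.6146 J/mm^3


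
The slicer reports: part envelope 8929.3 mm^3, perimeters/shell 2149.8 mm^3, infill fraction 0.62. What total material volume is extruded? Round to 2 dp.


V_infill = (8929.3 - 2149.8) * 0.62 = 4203.29
V_total = 2149.8 + 4203.29 = 6353.09 mm^3


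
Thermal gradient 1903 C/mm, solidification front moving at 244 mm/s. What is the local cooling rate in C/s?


CR = 1903 * 244 = 464332 C/s


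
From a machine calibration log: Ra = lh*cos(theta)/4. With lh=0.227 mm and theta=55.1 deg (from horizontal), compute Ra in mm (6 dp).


Ra = 0.227 * cos(55.1) / 4 = 0.032469 mm


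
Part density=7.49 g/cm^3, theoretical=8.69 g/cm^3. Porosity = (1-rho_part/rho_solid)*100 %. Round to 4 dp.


Porosity = (1-7.49/8.69)*100 = 13.809 %


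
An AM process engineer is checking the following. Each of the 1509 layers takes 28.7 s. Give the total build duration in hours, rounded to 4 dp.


t = 1509 * 28.7 / 3600 = 12.0301 hrs


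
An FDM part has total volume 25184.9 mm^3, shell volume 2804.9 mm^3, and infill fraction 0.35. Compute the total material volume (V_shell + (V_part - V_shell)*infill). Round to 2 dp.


V_infill = (25184.9 - 2804.9) * 0.35 = 7833.0
V_total = 2804.9 + 7833.0 = 10637.9 mm^3


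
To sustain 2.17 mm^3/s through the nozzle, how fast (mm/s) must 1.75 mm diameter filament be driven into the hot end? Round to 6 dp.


A = pi*(1.75/2)^2 = 2.405282
v = 2.17 / 2.405282 = 0.902181 mm/s


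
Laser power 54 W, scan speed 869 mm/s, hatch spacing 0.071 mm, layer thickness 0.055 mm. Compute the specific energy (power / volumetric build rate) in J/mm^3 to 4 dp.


Build rate = 869 * 0.071 * 0.055 = 3.393445 mm^3/s
SE = 54 / 3.393445 = 15.913 J/mm^3


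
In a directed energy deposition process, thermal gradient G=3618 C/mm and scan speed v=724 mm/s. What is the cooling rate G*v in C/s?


CR = 3618 * 724 = 2619432 C/s


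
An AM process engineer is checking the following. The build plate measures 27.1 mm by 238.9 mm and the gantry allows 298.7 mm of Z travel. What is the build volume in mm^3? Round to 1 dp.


V = 27.1 * 238.9 * 298.7 = 1933840.6 mm^3


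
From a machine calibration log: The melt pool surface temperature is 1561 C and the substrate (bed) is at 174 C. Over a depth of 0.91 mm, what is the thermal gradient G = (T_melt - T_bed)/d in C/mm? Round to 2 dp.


G = (1561-174)/0.91 = 1524.18 C/mm


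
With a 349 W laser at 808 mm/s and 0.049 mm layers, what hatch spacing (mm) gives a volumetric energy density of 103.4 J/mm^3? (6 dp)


h = 349 / (103.4*808*0.049) = 0.085251 mm


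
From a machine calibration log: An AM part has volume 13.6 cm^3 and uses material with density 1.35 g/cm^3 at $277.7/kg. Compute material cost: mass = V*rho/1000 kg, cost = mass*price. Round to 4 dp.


Mass = 13.6*1.35/1000 = 0.01836 kg
Cost = 0.01836 * 277.7 = 5.0986 $


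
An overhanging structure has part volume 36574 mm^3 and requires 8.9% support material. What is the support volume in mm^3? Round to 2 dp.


V_support = 36574 * 0.089 = 3255.09 mm^3


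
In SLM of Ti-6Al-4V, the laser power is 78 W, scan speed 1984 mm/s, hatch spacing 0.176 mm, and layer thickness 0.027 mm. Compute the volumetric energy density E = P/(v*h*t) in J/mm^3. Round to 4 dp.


E = 78 / (1984*0.176*0.027) = 8.2733 J/mm^3


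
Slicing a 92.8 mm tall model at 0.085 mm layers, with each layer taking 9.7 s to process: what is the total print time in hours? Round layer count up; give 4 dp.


Layers = ceil(92.8/0.085) = 1092
t = 1092 * 9.7 / 3600 = 2.9423 hrs


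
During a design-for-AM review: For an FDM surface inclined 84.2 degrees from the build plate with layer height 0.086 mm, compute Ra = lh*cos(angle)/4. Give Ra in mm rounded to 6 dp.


Ra = 0.086 * cos(84.2) / 4 = 0.002173 mm


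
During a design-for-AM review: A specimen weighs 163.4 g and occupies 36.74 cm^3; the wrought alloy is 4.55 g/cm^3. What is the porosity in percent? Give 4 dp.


rho_part = 163.4 / 36.74 = 4.4474687 g/cm^3
Porosity = (1 - 4.4474687/4.55)*100 = 2.2534 %


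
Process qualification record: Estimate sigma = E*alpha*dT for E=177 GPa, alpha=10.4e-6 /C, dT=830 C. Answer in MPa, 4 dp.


sigma = 177*1000 * 10.4e-6 * 830 = 1527.864 MPa


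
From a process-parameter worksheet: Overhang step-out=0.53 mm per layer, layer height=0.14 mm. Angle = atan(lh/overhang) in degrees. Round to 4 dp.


angle = atan(0.14/0.53) = 14.7968 degrees


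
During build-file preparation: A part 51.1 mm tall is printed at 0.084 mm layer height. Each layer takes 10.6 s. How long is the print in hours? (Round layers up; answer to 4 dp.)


Layers = ceil(51.1/0.084) = 609
t = 609 * 10.6 / 3600 = 1.7932 hrs


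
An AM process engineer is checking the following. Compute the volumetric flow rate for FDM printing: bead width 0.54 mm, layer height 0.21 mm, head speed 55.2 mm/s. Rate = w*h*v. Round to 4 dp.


Rate = 0.54 * 0.21 * 55.2 = 6.2597 mm^3/s


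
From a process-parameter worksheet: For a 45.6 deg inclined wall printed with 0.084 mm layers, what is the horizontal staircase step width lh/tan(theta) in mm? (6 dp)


step = 0.084 / tan(45.6) = 0.082259 mm


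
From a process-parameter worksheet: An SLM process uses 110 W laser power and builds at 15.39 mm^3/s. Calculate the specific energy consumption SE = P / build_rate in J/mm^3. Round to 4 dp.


SE = 110 / 15.39 = 7.1475 J/mm^3


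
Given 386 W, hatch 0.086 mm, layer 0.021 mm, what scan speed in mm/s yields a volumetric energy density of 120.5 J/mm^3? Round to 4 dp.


v = 386 / (120.5*0.086*0.021) = 1773.7096 mm/s


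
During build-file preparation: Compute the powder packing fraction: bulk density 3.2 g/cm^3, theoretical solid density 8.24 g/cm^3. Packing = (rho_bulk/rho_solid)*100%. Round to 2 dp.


Packing = (3.2/8.24)*100 = 38.83 %


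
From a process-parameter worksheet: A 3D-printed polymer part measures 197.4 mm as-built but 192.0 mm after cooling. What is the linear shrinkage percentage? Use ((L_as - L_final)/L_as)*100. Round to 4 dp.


Shrinkage = ((197.4-192.0)/197.4)*100 = 2.7356 %


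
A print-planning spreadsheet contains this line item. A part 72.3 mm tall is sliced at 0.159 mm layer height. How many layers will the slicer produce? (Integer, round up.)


Layers = ceil(72.3/0.159) = 455


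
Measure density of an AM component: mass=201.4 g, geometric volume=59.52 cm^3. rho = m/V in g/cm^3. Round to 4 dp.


rho = 201.4 / 59.52 = 3.3837 g/cm^3


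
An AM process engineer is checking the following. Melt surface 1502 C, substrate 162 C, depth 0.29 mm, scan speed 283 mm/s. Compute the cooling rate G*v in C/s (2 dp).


G = (1502-162)/0.29 = 4620.68965517 C/mm
CR = 4620.68965517 * 283 = 1307655.17 C/s


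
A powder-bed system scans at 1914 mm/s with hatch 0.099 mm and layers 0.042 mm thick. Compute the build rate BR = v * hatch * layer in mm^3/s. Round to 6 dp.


Rate = 1914 * 0.099 * 0.042 = 7.958412 mm^3/s


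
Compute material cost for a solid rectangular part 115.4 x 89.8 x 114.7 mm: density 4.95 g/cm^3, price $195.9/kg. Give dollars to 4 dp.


V = 115.4 * 89.8 * 114.7 = 1188626.924 mm^3 = 1188.626924 cm^3
Mass = 1188.626924 * 4.95 / 1000 = 5.88370327 kg
Cost = 5.88370327 * 195.9 = 1152.6175 $


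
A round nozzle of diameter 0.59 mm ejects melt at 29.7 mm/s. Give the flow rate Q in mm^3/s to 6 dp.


A = pi*(0.59/2)^2 = 0.2733971 mm^2
Q = 0.2733971 * 29.7 = 8.119894 mm^3/s


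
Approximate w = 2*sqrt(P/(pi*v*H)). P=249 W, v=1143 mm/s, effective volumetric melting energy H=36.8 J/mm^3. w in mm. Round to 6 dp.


w = 2*sqrt(249/(pi*1143*36.8)) = 0.086818 mm


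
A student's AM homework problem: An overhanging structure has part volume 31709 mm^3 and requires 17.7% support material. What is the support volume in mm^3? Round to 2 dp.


V_support = 31709 * 0.177 = 5612.49 mm^3


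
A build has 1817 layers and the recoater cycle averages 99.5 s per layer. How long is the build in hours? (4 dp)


t = 1817 * 99.5 / 3600 = 50.2199 hrs


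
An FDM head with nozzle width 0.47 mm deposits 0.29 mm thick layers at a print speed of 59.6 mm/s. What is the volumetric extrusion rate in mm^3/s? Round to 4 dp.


Rate = 0.47 * 0.29 * 59.6 = 8.1235 mm^3/s


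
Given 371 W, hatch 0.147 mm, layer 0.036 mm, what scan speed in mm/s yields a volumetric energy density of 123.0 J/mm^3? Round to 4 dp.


v = 371 / (123.0*0.147*0.036) = 569.966 mm/s


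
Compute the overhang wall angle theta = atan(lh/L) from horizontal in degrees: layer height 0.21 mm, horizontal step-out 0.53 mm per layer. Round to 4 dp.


angle = atan(0.21/0.53) = 21.6148 degrees


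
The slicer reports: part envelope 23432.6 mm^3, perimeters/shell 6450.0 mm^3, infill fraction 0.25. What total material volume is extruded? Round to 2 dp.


V_infill = (23432.6 - 6450.0) * 0.25 = 4245.65
V_total = 6450.0 + 4245.65 = 10695.65 mm^3


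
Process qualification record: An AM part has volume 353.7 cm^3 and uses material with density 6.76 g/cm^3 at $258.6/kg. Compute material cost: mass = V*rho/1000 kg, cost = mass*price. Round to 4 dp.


Mass = 353.7*6.76/1000 = 2.391012 kg
Cost = 2.391012 * 258.6 = 618.3157 $


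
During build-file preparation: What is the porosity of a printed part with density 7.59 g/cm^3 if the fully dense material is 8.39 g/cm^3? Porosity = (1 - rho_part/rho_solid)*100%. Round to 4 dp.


Porosity = (1-7.59/8.39)*100 = 9.5352 %


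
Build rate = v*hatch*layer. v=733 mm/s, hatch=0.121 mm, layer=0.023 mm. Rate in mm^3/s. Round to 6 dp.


Rate = 733 * 0.121 * 0.023 = 2.039939 mm^3/s


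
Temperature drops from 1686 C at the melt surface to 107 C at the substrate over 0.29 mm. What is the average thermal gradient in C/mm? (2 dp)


G = (1686-107)/0.29 = 5444.83 C/mm


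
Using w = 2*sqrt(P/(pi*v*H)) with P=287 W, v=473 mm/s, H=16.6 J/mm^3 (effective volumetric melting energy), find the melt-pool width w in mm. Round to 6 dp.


w = 2*sqrt(287/(pi*473*16.6)) = 0.21573 mm


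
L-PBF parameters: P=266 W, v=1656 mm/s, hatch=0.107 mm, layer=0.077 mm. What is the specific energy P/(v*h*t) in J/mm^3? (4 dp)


Build rate = 1656 * 0.107 * 0.077 = 13.643784 mm^3/s
SE = 266 / 13.643784 = 19.4961 J/mm^3


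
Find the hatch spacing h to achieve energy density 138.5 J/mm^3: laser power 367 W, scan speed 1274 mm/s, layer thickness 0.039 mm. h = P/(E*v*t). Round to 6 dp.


h = 367 / (138.5*1274*0.039) = 0.053331 mm


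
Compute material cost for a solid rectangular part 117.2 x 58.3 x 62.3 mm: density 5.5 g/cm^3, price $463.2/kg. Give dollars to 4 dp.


V = 117.2 * 58.3 * 62.3 = 425680.948 mm^3 = 425.680948 cm^3
Mass = 425.680948 * 5.5 / 1000 = 2.34124521 kg
Cost = 2.34124521 * 463.2 = 1084.4648 $


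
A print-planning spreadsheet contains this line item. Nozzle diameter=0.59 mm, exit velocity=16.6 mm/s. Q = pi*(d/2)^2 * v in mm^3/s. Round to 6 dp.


A = pi*(0.59/2)^2 = 0.2733971 mm^2
Q = 0.2733971 * 16.6 = 4.538392 mm^3/s


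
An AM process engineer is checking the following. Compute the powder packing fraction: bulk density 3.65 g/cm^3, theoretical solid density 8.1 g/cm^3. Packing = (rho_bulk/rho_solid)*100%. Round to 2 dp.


Packing = (3.65/8.1)*100 = 45.06 %


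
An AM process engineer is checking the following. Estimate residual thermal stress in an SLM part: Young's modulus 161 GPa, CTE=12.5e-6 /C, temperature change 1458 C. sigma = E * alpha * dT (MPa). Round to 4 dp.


sigma = 161*1000 * 12.5e-6 * 1458 = 2934.225 MPa


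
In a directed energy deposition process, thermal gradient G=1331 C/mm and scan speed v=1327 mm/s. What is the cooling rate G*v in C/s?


CR = 1331 * 1327 = 1766237 C/s


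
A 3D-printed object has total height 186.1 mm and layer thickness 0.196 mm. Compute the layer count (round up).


Layers = ceil(186.1/0.196) = 950


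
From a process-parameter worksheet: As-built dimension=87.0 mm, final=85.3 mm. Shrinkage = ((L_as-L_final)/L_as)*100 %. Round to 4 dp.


Shrinkage = ((87.0-85.3)/87.0)*100 = 1.954 %


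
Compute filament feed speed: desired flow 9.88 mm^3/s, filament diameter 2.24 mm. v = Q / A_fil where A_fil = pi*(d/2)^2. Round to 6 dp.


A = pi*(2.24/2)^2 = 3.940814
v = 9.88 / 3.940814 = 2.507096 mm/s


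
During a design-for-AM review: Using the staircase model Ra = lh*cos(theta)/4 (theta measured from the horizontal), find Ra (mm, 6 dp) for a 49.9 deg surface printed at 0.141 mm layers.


Ra = 0.141 * cos(49.9) / 4 = 0.022705 mm


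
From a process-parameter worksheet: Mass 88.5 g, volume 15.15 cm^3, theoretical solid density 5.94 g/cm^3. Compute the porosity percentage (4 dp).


rho_part = 88.5 / 15.15 = 5.84158416 g/cm^3
Porosity = (1 - 5.84158416/5.94)*100 = 1.6568 %


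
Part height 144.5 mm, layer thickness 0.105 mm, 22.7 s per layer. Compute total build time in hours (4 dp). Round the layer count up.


Layers = ceil(144.5/0.105) = 1377
t = 1377 * 22.7 / 3600 = 8.6828 hrs


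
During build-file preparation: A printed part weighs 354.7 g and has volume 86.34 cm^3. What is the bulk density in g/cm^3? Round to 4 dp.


rho = 354.7 / 86.34 = 4.1082 g/cm^3


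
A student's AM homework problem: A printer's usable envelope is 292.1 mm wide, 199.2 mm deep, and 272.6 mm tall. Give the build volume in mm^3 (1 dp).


V = 292.1 * 199.2 * 272.6 = 15861590.8 mm^3


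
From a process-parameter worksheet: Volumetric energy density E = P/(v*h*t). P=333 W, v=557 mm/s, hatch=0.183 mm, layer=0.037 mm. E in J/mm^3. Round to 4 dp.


E = 333 / (557*0.183*0.037) = 88.295 J/mm^3


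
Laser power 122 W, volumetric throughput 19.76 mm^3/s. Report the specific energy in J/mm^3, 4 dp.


SE = 122 / 19.76 = 6.1741 J/mm^3


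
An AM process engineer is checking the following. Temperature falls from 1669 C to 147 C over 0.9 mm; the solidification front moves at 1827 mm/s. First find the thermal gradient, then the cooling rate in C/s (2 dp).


G = (1669-147)/0.9 = 1691.11111111 C/mm
CR = 1691.11111111 * 1827 = 3089660.0 C/s


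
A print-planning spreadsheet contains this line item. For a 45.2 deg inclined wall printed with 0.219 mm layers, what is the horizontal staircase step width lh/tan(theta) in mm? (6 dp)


step = 0.219 / tan(45.2) = 0.217476 mm


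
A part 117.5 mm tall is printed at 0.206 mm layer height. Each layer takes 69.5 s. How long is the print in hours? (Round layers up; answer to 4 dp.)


Layers = ceil(117.5/0.206) = 571
t = 571 * 69.5 / 3600 = 11.0235 hrs


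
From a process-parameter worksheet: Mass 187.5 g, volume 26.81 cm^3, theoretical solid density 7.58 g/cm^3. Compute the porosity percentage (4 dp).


rho_part = 187.5 / 26.81 = 6.99365908 g/cm^3
Porosity = (1 - 6.99365908/7.58)*100 = 7.7354 %


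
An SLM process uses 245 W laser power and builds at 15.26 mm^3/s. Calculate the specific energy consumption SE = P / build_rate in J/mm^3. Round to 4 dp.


SE = 245 / 15.26 = 16.055 J/mm^3


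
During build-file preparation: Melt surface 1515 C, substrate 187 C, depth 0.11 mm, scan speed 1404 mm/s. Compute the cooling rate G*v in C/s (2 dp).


G = (1515-187)/0.11 = 12072.72727273 C/mm
CR = 12072.72727273 * 1404 = 16950109.09 C/s


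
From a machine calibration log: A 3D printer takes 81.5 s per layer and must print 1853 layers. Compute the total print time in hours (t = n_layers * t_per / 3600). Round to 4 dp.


t = 1853 * 81.5 / 3600 = 41.9499 hrs


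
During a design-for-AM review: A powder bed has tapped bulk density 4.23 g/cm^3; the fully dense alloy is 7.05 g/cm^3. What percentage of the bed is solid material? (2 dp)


Packing = (4.23/7.05)*100 = 60.0 %


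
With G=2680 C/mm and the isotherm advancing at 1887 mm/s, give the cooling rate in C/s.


CR = 2680 * 1887 = 5057160 C/s


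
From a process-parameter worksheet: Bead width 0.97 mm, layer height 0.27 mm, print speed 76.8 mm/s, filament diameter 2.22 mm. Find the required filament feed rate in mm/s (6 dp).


Q = 0.97 * 0.27 * 76.8 = 20.11392 mm^3/s
A_fil = pi*(2.22/2)^2 = 3.87075631 mm^2
v_feed = 20.11392 / 3.87075631 = 5.19638 mm/s


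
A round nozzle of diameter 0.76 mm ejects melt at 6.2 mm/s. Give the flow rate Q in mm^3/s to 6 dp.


A = pi*(0.76/2)^2 = 0.45364598 mm^2
Q = 0.45364598 * 6.2 = 2.812605 mm^3/s


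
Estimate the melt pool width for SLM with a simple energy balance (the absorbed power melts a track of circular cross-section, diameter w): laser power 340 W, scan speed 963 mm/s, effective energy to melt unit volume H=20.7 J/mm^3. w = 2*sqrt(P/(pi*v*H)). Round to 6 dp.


w = 2*sqrt(340/(pi*963*20.7)) = 0.147366 mm


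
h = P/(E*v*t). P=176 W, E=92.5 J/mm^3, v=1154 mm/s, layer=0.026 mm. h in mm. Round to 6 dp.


h = 176 / (92.5*1154*0.026) = 0.063415 mm


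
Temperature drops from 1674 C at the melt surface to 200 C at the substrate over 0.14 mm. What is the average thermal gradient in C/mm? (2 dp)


G = (1674-200)/0.14 = 10528.57 C/mm


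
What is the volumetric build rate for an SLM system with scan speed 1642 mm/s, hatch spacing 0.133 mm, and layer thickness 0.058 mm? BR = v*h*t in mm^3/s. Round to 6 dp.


Rate = 1642 * 0.133 * 0.058 = 12.666388 mm^3/s


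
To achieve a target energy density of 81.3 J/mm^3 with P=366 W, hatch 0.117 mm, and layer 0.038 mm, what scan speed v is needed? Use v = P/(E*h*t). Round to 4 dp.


v = 366 / (81.3*0.117*0.038) = 1012.5607 mm/s


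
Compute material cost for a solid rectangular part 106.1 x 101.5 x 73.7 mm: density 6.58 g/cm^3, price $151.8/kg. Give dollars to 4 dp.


V = 106.1 * 101.5 * 73.7 = 793686.355 mm^3 = 793.686355 cm^3
Mass = 793.686355 * 6.58 / 1000 = 5.22245622 kg
Cost = 5.22245622 * 151.8 = 792.7689 $


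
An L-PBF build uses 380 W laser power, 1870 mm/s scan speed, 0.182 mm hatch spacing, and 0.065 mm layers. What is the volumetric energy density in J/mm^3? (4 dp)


E = 380 / (1870*0.182*0.065) = 17.1774 J/mm^3


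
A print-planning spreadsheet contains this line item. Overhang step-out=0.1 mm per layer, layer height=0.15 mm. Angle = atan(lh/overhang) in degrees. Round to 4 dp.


angle = atan(0.15/0.1) = 56.3099 degrees


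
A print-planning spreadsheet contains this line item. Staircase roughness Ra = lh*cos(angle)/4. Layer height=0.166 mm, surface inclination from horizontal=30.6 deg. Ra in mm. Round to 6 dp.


Ra = 0.166 * cos(30.6) / 4 = 0.035721 mm


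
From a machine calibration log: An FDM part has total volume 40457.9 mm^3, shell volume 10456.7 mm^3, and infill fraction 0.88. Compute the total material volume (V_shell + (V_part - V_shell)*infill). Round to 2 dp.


V_infill = (40457.9 - 10456.7) * 0.88 = 26401.06
V_total = 10456.7 + 26401.06 = 36857.76 mm^3


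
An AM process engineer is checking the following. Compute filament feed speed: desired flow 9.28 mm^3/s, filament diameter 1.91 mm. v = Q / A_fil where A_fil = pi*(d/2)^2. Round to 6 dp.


A = pi*(1.91/2)^2 = 2.865211
v = 9.28 / 2.865211 = 3.238854 mm/s


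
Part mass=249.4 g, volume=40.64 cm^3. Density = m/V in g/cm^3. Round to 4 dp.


rho = 249.4 / 40.64 = 6.1368 g/cm^3


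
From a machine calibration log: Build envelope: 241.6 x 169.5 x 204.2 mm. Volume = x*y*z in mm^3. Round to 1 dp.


V = 241.6 * 169.5 * 204.2 = 8362235.0 mm^3


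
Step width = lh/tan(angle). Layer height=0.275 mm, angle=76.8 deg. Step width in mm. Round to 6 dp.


step = 0.275 / tan(76.8) = 0.064501 mm


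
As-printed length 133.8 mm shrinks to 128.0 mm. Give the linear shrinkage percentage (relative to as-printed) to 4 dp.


Shrinkage = ((133.8-128.0)/133.8)*100 = 4.3348 %


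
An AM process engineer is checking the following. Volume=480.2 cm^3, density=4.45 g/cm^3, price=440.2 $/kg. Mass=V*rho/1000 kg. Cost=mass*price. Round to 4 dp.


Mass = 480.2*4.45/1000 = 2.13689 kg
Cost = 2.13689 * 440.2 = 940.659 $


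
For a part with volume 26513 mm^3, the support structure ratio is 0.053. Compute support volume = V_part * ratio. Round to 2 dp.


V_support = 26513 * 0.053 = 1405.19 mm^3


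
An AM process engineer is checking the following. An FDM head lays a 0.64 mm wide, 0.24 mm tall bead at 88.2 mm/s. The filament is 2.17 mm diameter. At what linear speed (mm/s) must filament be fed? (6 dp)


Q = 0.64 * 0.24 * 88.2 = 13.54752 mm^3/s
A_fil = pi*(2.17/2)^2 = 3.69836141 mm^2
v_feed = 13.54752 / 3.69836141 = 3.663114 mm/s


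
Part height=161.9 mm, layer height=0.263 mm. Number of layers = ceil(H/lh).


Layers = ceil(161.9/0.263) = 616


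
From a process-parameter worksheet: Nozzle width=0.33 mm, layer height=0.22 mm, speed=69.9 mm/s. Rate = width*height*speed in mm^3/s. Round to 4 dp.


Rate = 0.33 * 0.22 * 69.9 = 5.0747 mm^3/s


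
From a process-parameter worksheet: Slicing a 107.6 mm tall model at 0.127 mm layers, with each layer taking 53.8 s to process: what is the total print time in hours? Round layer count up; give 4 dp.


Layers = ceil(107.6/0.127) = 848
t = 848 * 53.8 / 3600 = 12.6729 hrs


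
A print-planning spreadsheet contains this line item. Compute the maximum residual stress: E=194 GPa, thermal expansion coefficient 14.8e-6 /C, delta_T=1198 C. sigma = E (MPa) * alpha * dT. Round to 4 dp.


sigma = 194*1000 * 14.8e-6 * 1198 = 3439.6976 MPa


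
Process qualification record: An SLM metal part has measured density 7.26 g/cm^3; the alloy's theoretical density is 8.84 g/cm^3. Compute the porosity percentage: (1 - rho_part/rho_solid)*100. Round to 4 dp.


Porosity = (1-7.26/8.84)*100 = 17.8733 %


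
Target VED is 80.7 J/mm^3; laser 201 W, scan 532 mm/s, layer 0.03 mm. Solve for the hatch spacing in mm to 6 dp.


h = 201 / (80.7*532*0.03) = 0.156059 mm


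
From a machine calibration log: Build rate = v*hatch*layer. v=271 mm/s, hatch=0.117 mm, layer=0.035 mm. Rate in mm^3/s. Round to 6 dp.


Rate = 271 * 0.117 * 0.035 = 1.109745 mm^3/s


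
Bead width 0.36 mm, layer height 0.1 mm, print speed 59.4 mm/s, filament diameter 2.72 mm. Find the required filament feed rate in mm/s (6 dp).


Q = 0.36 * 0.1 * 59.4 = 2.1384 mm^3/s
A_fil = pi*(2.72/2)^2 = 5.81068977 mm^2
v_feed = 2.1384 / 5.81068977 = 0.368011 mm/s


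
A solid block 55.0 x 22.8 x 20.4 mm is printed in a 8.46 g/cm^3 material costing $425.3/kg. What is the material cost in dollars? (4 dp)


V = 55.0 * 22.8 * 20.4 = 25581.6 mm^3 = 25.5816 cm^3
Mass = 25.5816 * 8.46 / 1000 = 0.21642034 kg
Cost = 0.21642034 * 425.3 = 92.0436 $


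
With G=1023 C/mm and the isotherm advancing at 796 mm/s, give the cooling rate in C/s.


CR = 1023 * 796 = 814308 C/s


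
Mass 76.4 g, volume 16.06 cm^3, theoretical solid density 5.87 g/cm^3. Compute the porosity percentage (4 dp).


rho_part = 76.4 / 16.06 = 4.75716065 g/cm^3
Porosity = (1 - 4.75716065/5.87)*100 = 18.9581 %


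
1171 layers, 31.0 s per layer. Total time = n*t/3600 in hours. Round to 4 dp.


t = 1171 * 31.0 / 3600 = 10.0836 hrs


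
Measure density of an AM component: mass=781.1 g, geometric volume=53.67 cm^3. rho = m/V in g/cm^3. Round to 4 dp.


rho = 781.1 / 53.67 = 14.5538 g/cm^3


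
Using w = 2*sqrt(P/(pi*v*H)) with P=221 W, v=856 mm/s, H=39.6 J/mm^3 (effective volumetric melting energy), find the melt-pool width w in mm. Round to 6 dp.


w = 2*sqrt(221/(pi*856*39.6)) = 0.09111 mm


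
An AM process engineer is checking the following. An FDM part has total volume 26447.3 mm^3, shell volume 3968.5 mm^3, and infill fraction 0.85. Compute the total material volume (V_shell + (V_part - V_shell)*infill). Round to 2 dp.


V_infill = (26447.3 - 3968.5) * 0.85 = 19106.98
V_total = 3968.5 + 19106.98 = 23075.48 mm^3


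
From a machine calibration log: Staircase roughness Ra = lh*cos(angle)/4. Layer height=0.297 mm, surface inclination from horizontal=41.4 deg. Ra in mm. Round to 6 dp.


Ra = 0.297 * cos(41.4) / 4 = 0.055696 mm


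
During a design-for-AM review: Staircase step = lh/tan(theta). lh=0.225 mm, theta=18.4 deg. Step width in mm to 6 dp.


step = 0.225 / tan(18.4) = 0.676375 mm


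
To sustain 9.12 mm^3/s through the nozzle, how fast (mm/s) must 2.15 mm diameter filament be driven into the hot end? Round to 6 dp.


A = pi*(2.15/2)^2 = 3.630503
v = 9.12 / 3.630503 = 2.512049 mm/s


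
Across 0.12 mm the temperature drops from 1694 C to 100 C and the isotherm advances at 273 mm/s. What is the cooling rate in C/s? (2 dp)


G = (1694-100)/0.12 = 13283.33333333 C/mm
CR = 13283.33333333 * 273 = 3626350.0 C/s


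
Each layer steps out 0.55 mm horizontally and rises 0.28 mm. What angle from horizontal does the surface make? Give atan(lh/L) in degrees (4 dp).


angle = atan(0.28/0.55) = 26.9802 degrees


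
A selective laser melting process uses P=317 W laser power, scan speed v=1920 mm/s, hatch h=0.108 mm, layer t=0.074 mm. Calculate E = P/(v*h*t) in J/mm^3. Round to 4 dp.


E = 317 / (1920*0.108*0.074) = 20.6587 J/mm^3


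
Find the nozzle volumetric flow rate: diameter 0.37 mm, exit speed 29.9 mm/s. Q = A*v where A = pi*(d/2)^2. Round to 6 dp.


A = pi*(0.37/2)^2 = 0.10752101 mm^2
Q = 0.10752101 * 29.9 = 3.214878 mm^3/s


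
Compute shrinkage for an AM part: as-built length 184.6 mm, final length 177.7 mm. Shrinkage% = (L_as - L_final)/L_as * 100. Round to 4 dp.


Shrinkage = ((184.6-177.7)/184.6)*100 = 3.7378 %


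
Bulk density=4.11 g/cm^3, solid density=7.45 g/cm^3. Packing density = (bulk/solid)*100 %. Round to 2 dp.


Packing = (4.11/7.45)*100 = 55.17 %


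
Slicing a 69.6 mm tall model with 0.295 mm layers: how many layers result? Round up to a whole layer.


Layers = ceil(69.6/0.295) = 236


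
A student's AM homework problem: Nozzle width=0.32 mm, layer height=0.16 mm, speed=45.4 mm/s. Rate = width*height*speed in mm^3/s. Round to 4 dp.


Rate = 0.32 * 0.16 * 45.4 = 2.3245 mm^3/s


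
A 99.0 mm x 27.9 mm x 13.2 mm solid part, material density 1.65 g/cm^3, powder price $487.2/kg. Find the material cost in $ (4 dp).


V = 99.0 * 27.9 * 13.2 = 36459.72 mm^3 = 36.45972 cm^3
Mass = 36.45972 * 1.65 / 1000 = 0.06015854 kg
Cost = 0.06015854 * 487.2 = 29.3092 $


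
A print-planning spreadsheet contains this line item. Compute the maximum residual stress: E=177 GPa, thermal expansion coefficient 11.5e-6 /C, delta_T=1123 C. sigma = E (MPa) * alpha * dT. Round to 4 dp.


sigma = 177*1000 * 11.5e-6 * 1123 = 2285.8665 MPa


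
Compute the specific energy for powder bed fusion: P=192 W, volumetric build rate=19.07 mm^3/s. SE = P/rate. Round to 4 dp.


SE = 192 / 19.07 = 10.0682 J/mm^3


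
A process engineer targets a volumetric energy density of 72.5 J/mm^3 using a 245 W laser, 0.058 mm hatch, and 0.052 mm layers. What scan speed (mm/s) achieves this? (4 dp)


v = 245 / (72.5*0.058*0.052) = 1120.461 mm/s


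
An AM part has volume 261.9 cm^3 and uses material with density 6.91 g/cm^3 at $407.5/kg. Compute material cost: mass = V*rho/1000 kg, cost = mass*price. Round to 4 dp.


Mass = 261.9*6.91/1000 = 1.809729 kg
Cost = 1.809729 * 407.5 = 737.4646 $


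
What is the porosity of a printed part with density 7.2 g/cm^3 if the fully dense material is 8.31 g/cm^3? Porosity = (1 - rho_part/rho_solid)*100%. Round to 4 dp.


Porosity = (1-7.2/8.31)*100 = 13.3574 %


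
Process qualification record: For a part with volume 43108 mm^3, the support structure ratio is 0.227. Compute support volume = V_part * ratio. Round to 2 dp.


V_support = 43108 * 0.227 = 9785.52 mm^3


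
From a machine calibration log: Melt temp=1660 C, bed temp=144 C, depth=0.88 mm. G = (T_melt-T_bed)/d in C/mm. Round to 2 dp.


G = (1660-144)/0.88 = 1722.73 C/mm


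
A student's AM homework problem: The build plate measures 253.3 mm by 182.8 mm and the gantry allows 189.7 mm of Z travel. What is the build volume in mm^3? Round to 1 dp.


V = 253.3 * 182.8 * 189.7 = 8783724.6 mm^3


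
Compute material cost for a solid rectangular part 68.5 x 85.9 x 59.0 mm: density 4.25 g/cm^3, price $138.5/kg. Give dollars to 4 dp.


V = 68.5 * 85.9 * 59.0 = 347164.85 mm^3 = 347.16485 cm^3
Mass = 347.16485 * 4.25 / 1000 = 1.47545061 kg
Cost = 1.47545061 * 138.5 = 204.3499 $


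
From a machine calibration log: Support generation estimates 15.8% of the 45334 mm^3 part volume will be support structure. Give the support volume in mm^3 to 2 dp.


V_support = 45334 * 0.158 = 7162.77 mm^3


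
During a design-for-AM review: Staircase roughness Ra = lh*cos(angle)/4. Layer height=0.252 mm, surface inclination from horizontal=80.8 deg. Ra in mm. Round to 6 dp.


Ra = 0.252 * cos(80.8) / 4 = 0.010073 mm


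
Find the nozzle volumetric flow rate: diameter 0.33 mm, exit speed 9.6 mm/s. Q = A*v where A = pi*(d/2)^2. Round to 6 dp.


A = pi*(0.33/2)^2 = 0.08552986 mm^2
Q = 0.08552986 * 9.6 = 0.821087 mm^3/s


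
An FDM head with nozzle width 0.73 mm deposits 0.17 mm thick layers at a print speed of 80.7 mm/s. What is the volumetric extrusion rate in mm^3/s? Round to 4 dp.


Rate = 0.73 * 0.17 * 80.7 = 10.0149 mm^3/s


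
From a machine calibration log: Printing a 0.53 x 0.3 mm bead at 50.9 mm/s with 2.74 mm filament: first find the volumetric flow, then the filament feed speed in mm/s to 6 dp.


Q = 0.53 * 0.3 * 50.9 = 8.0931 mm^3/s
A_fil = pi*(2.74/2)^2 = 5.89645525 mm^2
v_feed = 8.0931 / 5.89645525 = 1.372536 mm/s


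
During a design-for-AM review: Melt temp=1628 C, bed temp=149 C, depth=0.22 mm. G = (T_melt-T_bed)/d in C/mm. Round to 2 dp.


G = (1628-149)/0.22 = 6722.73 C/mm


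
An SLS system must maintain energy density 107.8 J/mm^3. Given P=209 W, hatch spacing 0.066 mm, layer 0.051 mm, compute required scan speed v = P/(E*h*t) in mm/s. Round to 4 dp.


v = 209 / (107.8*0.066*0.051) = 575.988 mm/s


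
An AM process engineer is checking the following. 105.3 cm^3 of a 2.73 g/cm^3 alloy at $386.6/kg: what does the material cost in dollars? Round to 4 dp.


Mass = 105.3*2.73/1000 = 0.287469 kg
Cost = 0.287469 * 386.6 = 111.1355 $


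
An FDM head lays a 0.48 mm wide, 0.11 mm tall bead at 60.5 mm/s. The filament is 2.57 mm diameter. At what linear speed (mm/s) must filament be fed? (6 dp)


Q = 0.48 * 0.11 * 60.5 = 3.1944 mm^3/s
A_fil = pi*(2.57/2)^2 = 5.18747633 mm^2
v_feed = 3.1944 / 5.18747633 = 0.615791 mm/s


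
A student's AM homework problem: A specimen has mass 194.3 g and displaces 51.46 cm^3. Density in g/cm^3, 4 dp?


rho = 194.3 / 51.46 = 3.7757 g/cm^3


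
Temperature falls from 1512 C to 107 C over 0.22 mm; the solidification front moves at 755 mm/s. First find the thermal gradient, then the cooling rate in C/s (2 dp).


G = (1512-107)/0.22 = 6386.36363636 C/mm
CR = 6386.36363636 * 755 = 4821704.55 C/s


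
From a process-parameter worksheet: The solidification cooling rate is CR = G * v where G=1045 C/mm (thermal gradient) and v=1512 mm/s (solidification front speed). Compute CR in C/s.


CR = 1045 * 1512 = 1580040 C/s


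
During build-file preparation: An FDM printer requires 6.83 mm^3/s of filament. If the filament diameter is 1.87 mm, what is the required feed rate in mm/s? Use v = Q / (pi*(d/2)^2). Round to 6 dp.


A = pi*(1.87/2)^2 = 2.746459
v = 6.83 / 2.746459 = 2.486839 mm/s


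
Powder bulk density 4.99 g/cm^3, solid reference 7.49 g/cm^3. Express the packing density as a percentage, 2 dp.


Packing = (4.99/7.49)*100 = 66.62 %


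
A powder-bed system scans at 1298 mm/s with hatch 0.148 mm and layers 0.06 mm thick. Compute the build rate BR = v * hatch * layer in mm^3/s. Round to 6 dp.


Rate = 1298 * 0.148 * 0.06 = 11.52624 mm^3/s


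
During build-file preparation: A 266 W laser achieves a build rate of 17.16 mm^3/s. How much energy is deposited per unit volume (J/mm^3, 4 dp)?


SE = 266 / 17.16 = 15.5012 J/mm^3


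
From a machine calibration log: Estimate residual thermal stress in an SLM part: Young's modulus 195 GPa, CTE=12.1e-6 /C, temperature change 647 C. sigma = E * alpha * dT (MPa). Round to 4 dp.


sigma = 195*1000 * 12.1e-6 * 647 = 1526.5965 MPa


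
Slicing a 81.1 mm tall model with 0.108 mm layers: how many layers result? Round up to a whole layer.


Layers = ceil(81.1/0.108) = 751


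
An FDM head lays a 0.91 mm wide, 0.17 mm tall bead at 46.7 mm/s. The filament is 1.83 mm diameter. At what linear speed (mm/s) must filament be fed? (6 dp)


Q = 0.91 * 0.17 * 46.7 = 7.22449 mm^3/s
A_fil = pi*(1.83/2)^2 = 2.63021991 mm^2
v_feed = 7.22449 / 2.63021991 = 2.746725 mm/s


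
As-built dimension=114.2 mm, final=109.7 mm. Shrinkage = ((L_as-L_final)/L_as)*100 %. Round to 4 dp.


Shrinkage = ((114.2-109.7)/114.2)*100 = 3.9405 %


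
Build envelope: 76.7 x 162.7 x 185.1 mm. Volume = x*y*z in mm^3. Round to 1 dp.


V = 76.7 * 162.7 * 185.1 = 2309879.6 mm^3


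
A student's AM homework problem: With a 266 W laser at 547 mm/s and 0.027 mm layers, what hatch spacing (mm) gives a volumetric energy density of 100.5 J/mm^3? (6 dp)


h = 266 / (100.5*547*0.027) = 0.179211 mm


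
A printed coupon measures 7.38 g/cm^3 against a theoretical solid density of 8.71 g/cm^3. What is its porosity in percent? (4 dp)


Porosity = (1-7.38/8.71)*100 = 15.2698 %


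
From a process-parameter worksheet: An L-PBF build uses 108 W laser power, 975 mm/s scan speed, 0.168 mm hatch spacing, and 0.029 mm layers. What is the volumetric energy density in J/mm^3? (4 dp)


E = 108 / (975*0.168*0.029) = 22.7359 J/mm^3


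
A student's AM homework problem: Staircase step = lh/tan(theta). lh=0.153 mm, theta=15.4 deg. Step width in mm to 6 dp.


step = 0.153 / tan(15.4) = 0.555463 mm


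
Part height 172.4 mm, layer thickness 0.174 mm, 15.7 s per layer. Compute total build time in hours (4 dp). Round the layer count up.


Layers = ceil(172.4/0.174) = 991
t = 991 * 15.7 / 3600 = 4.3219 hrs


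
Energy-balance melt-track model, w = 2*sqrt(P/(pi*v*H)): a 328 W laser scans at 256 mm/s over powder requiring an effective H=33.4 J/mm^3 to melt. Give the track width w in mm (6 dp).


w = 2*sqrt(328/(pi*256*33.4)) = 0.221003 mm


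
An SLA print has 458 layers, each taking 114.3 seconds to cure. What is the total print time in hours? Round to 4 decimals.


t = 458 * 114.3 / 3600 = 14.5415 hrs


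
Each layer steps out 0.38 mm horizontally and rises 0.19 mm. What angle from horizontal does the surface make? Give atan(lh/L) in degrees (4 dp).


angle = atan(0.19/0.38) = 26.5651 degrees


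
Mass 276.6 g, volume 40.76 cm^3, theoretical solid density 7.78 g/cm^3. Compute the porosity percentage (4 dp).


rho_part = 276.6 / 40.76 = 6.78606477 g/cm^3
Porosity = (1 - 6.78606477/7.78)*100 = 12.7755 %


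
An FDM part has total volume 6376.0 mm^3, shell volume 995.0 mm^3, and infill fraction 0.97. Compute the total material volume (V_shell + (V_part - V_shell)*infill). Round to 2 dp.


V_infill = (6376.0 - 995.0) * 0.97 = 5219.57
V_total = 995.0 + 5219.57 = 6214.57 mm^3


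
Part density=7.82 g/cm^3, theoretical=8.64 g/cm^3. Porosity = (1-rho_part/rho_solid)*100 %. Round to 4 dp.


Porosity = (1-7.82/8.64)*100 = 9.4907 %


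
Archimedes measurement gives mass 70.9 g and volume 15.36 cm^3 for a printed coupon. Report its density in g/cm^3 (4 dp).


rho = 70.9 / 15.36 = 4.6159 g/cm^3


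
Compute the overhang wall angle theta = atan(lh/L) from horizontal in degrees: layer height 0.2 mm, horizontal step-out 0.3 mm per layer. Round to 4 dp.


angle = atan(0.2/0.3) = 33.6901 degrees


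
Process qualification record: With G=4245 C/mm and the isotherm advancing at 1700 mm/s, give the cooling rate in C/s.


CR = 4245 * 1700 = 7216500 C/s


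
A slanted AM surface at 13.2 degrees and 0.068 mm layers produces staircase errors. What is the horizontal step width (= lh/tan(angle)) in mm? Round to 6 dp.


step = 0.068 / tan(13.2) = 0.289919 mm


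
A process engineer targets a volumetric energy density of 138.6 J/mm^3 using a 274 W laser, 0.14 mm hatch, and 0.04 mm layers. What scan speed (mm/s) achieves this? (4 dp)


v = 274 / (138.6*0.14*0.04) = 353.02 mm/s


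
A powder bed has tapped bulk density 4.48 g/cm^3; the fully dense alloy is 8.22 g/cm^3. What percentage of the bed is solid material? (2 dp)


Packing = (4.48/8.22)*100 = 54.5 %


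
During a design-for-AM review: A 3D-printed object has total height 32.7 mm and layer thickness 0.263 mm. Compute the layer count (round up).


Layers = ceil(32.7/0.263) = 125


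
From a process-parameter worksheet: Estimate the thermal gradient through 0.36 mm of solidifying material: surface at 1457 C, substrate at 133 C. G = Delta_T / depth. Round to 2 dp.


G = (1457-133)/0.36 = 3677.78 C/mm


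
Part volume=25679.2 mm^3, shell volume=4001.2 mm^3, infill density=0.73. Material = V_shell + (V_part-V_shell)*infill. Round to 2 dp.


V_infill = (25679.2 - 4001.2) * 0.73 = 15824.94
V_total = 4001.2 + 15824.94 = 19826.14 mm^3


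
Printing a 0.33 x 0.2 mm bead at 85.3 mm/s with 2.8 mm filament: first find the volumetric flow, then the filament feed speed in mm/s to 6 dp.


Q = 0.33 * 0.2 * 85.3 = 5.6298 mm^3/s
A_fil = pi*(2.8/2)^2 = 6.1575216 mm^2
v_feed = 5.6298 / 6.1575216 = 0.914296 mm/s


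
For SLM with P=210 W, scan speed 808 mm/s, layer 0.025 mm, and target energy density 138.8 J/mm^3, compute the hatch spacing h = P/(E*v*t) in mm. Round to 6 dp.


h = 210 / (138.8*808*0.025) = 0.074899 mm


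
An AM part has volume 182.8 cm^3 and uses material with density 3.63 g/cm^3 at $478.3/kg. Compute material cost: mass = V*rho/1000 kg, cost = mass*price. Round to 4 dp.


Mass = 182.8*3.63/1000 = 0.663564 kg
Cost = 0.663564 * 478.3 = 317.3827 $


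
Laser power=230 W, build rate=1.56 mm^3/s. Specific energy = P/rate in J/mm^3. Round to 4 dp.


SE = 230 / 1.56 = 147.4359 J/mm^3


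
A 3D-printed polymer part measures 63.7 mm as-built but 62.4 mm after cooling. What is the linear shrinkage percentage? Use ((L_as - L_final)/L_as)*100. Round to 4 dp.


Shrinkage = ((63.7-62.4)/63.7)*100 = 2.0408 %


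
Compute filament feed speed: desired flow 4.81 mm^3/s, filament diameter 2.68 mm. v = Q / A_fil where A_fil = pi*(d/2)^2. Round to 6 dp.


A = pi*(2.68/2)^2 = 5.641044
v = 4.81 / 5.641044 = 0.852679 mm/s


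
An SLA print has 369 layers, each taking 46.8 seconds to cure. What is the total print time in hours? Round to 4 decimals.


t = 369 * 46.8 / 3600 = 4.797 hrs


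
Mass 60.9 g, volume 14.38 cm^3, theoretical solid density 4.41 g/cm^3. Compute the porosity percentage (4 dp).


rho_part = 60.9 / 14.38 = 4.23504868 g/cm^3
Porosity = (1 - 4.23504868/4.41)*100 = 3.9672 %


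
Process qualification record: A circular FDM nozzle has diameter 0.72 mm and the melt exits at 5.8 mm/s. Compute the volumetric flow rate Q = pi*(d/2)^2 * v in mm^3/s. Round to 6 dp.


A = pi*(0.72/2)^2 = 0.40715041 mm^2
Q = 0.40715041 * 5.8 = 2.361472 mm^3/s
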